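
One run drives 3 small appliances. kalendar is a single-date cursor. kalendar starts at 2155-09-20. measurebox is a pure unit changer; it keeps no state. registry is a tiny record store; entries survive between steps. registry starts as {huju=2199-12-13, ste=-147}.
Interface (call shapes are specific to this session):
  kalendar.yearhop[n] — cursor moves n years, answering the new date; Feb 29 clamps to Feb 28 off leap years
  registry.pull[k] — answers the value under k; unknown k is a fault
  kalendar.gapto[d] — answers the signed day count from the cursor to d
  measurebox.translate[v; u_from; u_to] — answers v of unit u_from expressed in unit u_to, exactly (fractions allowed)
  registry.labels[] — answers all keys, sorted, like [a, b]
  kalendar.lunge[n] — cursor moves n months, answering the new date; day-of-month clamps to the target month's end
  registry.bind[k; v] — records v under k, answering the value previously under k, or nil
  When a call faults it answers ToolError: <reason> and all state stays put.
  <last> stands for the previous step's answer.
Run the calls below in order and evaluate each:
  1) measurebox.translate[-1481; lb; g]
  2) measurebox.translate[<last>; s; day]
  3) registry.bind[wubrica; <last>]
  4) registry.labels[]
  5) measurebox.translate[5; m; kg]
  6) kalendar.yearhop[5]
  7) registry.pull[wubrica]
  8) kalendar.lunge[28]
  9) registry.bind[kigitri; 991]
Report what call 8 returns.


Answer: 2163-01-20

Derivation:
==> measurebox.translate(-1481, lb, g)
<== -67177029997/100000
==> measurebox.translate(<last>, s, day)
<== -67177029997/8640000000
==> registry.bind(wubrica, <last>)
<== nil
==> registry.labels()
<== [huju, ste, wubrica]
==> measurebox.translate(5, m, kg)
<== ToolError: incompatible units
==> kalendar.yearhop(5)
<== 2160-09-20
==> registry.pull(wubrica)
<== -67177029997/8640000000
==> kalendar.lunge(28)
<== 2163-01-20
==> registry.bind(kigitri, 991)
<== nil


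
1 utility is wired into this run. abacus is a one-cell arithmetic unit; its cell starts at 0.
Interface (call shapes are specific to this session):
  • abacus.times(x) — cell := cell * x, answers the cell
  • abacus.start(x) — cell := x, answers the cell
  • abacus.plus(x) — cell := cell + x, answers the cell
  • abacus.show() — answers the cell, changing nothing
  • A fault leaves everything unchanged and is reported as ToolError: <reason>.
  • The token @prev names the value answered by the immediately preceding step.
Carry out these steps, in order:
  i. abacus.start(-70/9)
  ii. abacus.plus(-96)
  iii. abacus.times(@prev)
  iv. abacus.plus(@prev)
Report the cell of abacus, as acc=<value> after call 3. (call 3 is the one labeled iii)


Answer: acc=872356/81

Derivation:
==> abacus.start(x='-70/9')
<== -70/9
==> abacus.plus(x='-96')
<== -934/9
==> abacus.times(x='@prev')
<== 872356/81
==> abacus.plus(x='@prev')
<== 1744712/81


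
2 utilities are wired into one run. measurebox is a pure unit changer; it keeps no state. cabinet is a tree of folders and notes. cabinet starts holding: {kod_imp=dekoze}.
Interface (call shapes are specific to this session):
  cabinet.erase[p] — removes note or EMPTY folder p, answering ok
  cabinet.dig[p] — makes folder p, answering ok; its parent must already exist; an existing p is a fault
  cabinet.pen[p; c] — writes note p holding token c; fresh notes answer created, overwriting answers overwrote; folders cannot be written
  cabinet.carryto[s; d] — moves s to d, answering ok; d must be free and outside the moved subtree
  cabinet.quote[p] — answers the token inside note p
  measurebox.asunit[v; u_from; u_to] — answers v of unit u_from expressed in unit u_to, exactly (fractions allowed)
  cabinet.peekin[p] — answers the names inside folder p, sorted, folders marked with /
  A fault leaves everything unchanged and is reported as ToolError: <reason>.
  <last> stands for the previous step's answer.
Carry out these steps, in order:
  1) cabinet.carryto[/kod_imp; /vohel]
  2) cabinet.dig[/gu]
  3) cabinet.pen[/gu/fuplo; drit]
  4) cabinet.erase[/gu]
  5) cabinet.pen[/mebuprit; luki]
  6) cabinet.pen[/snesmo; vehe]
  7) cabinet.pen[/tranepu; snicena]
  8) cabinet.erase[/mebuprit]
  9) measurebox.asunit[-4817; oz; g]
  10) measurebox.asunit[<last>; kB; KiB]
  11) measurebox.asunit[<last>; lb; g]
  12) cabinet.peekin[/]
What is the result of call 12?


Now I run cabinet.carryto with s='/kod_imp', d='/vohel', and see ok.
Then cabinet.dig with p='/gu', yielding ok.
I try cabinet.pen with p='/gu/fuplo', c='drit', yielding created.
I try cabinet.erase with p='/gu', — result: ToolError: not empty.
Now I run cabinet.pen with p='/mebuprit', c='luki', giving created.
Then cabinet.pen with p='/snesmo', c='vehe', — result: created.
I call cabinet.pen with p='/tranepu', c='snicena', which returns created.
I call cabinet.erase with p='/mebuprit', and observe ok.
I invoke measurebox.asunit with v='-4817', u_from='oz', u_to='g', — result: -218495444629/1600000.
I run measurebox.asunit with v='<last>', u_from='kB', u_to='KiB': -218495444629/1638400.
Calling measurebox.asunit with v='<last>', u_from='lb', u_to='g', which returns -9910786656347188073/163840000000.
Invoking cabinet.peekin with p='/', and see [gu/, snesmo, tranepu, vohel].

Answer: [gu/, snesmo, tranepu, vohel]


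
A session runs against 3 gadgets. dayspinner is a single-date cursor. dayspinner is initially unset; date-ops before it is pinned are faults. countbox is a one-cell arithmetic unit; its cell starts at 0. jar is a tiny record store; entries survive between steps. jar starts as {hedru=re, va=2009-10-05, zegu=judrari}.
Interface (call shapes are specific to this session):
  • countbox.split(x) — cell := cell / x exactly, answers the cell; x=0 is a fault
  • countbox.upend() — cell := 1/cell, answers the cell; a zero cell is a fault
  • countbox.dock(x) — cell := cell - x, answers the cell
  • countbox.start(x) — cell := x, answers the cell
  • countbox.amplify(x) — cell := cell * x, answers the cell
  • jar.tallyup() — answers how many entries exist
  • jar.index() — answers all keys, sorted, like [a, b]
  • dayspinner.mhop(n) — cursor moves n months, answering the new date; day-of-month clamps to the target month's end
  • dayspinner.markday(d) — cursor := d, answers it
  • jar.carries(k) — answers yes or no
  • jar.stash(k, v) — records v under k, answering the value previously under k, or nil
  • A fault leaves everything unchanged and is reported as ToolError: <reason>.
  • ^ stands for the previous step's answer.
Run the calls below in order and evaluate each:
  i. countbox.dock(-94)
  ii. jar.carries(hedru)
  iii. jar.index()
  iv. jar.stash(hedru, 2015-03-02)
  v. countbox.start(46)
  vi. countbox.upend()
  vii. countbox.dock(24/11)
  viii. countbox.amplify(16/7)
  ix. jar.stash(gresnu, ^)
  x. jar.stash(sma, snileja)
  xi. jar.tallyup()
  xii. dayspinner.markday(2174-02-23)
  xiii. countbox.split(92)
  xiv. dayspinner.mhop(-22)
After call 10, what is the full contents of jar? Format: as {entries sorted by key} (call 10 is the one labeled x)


Answer: {gresnu=-8744/1771, hedru=2015-03-02, sma=snileja, va=2009-10-05, zegu=judrari}

Derivation:
~$ countbox.dock x='-94'
:: 94
~$ jar.carries k='hedru'
:: yes
~$ jar.index
:: [hedru, va, zegu]
~$ jar.stash k='hedru' v='2015-03-02'
:: re
~$ countbox.start x='46'
:: 46
~$ countbox.upend
:: 1/46
~$ countbox.dock x='24/11'
:: -1093/506
~$ countbox.amplify x='16/7'
:: -8744/1771
~$ jar.stash k='gresnu' v='^'
:: nil
~$ jar.stash k='sma' v='snileja'
:: nil
~$ jar.tallyup
:: 5
~$ dayspinner.markday d='2174-02-23'
:: 2174-02-23
~$ countbox.split x='92'
:: -2186/40733
~$ dayspinner.mhop n='-22'
:: 2172-04-23


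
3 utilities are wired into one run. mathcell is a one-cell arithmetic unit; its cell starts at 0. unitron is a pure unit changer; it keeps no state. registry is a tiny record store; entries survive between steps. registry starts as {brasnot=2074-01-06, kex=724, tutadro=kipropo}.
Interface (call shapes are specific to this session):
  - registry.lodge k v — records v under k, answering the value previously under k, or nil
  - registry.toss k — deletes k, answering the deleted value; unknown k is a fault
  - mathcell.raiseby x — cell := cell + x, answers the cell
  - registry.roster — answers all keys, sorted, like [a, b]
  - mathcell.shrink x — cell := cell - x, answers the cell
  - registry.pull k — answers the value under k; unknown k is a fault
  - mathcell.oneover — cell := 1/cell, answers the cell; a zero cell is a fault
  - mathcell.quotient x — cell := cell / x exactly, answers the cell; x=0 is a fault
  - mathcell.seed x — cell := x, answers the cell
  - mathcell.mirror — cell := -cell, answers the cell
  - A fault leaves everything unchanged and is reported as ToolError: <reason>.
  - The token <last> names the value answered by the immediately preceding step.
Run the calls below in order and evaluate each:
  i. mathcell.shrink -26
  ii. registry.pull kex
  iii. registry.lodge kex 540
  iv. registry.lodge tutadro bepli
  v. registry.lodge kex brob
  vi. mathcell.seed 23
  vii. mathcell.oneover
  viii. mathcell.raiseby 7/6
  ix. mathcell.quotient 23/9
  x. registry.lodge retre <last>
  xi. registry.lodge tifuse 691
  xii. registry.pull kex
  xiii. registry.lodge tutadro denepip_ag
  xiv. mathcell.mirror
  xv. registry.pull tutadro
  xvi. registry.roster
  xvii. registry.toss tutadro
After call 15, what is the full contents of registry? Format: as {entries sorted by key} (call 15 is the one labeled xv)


Answer: {brasnot=2074-01-06, kex=brob, retre=501/1058, tifuse=691, tutadro=denepip_ag}

Derivation:
·→ mathcell.shrink(-26)
·← 26
·→ registry.pull(kex)
·← 724
·→ registry.lodge(kex, 540)
·← 724
·→ registry.lodge(tutadro, bepli)
·← kipropo
·→ registry.lodge(kex, brob)
·← 540
·→ mathcell.seed(23)
·← 23
·→ mathcell.oneover()
·← 1/23
·→ mathcell.raiseby(7/6)
·← 167/138
·→ mathcell.quotient(23/9)
·← 501/1058
·→ registry.lodge(retre, <last>)
·← nil
·→ registry.lodge(tifuse, 691)
·← nil
·→ registry.pull(kex)
·← brob
·→ registry.lodge(tutadro, denepip_ag)
·← bepli
·→ mathcell.mirror()
·← -501/1058
·→ registry.pull(tutadro)
·← denepip_ag
·→ registry.roster()
·← [brasnot, kex, retre, tifuse, tutadro]
·→ registry.toss(tutadro)
·← denepip_ag


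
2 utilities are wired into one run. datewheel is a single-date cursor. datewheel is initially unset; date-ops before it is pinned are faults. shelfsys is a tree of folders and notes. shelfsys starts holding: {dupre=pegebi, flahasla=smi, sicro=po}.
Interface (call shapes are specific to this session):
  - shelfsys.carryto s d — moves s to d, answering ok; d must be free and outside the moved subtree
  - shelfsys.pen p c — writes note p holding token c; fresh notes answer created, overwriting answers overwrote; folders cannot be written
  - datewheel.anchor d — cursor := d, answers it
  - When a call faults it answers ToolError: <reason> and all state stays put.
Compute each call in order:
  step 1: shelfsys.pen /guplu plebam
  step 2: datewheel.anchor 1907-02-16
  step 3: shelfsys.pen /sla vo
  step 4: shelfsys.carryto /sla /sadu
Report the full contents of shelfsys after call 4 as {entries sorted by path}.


>> shelfsys.pen(p→/guplu, c→plebam)
<< created
>> datewheel.anchor(d→1907-02-16)
<< 1907-02-16
>> shelfsys.pen(p→/sla, c→vo)
<< created
>> shelfsys.carryto(s→/sla, d→/sadu)
<< ok

Answer: {dupre=pegebi, flahasla=smi, guplu=plebam, sadu=vo, sicro=po}


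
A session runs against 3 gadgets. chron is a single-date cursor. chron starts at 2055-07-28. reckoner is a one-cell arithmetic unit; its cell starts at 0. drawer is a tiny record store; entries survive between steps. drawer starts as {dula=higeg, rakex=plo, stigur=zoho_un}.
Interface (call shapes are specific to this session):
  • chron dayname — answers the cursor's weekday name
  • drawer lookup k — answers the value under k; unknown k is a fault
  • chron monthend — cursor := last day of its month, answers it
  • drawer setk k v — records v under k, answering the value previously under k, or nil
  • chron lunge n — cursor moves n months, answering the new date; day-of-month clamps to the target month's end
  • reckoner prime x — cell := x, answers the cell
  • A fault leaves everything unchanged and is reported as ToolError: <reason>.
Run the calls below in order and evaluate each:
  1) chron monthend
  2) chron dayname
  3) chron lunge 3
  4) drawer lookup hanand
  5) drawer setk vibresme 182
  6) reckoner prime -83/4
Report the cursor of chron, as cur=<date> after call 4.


Answer: cur=2055-10-31

Derivation:
% chron monthend() ~> 2055-07-31
% chron dayname() ~> Saturday
% chron lunge(n→3) ~> 2055-10-31
% drawer lookup(k→hanand) ~> ToolError: no such key hanand
% drawer setk(k→vibresme, v→182) ~> nil
% reckoner prime(x→-83/4) ~> -83/4


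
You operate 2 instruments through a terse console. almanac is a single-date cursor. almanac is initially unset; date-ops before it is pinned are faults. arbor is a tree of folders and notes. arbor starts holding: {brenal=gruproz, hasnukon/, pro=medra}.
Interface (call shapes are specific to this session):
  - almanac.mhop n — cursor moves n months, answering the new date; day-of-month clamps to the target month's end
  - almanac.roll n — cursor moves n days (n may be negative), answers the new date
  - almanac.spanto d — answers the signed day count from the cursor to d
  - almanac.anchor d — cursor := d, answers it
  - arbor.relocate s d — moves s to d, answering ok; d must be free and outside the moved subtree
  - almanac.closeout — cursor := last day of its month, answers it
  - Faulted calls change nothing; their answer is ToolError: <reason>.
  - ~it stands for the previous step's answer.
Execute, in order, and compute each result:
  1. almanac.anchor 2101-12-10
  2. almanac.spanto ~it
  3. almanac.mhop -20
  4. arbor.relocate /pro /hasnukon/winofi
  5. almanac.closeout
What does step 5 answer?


>>> almanac.anchor d→2101-12-10
= 2101-12-10
>>> almanac.spanto d→~it
= 0
>>> almanac.mhop n→-20
= 2100-04-10
>>> arbor.relocate s→/pro d→/hasnukon/winofi
= ok
>>> almanac.closeout
= 2100-04-30

Answer: 2100-04-30


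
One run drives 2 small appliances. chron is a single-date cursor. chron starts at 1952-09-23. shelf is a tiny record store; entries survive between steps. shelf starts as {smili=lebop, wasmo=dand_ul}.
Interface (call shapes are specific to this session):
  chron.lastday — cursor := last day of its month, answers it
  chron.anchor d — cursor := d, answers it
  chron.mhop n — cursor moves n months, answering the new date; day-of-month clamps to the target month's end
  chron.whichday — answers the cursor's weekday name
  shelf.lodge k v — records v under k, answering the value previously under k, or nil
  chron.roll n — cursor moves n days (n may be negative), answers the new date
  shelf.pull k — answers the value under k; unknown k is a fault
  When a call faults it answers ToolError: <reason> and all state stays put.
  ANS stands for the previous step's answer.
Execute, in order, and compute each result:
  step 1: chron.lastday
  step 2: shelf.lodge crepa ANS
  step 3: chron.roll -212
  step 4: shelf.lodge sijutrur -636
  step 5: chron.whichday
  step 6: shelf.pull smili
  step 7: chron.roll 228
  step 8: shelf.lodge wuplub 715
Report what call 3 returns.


Answer: 1952-03-02

Derivation:
Step: lastday[]
Result: 1952-09-30
Step: lodge[k='crepa'; v='ANS']
Result: nil
Step: roll[n='-212']
Result: 1952-03-02
Step: lodge[k='sijutrur'; v='-636']
Result: nil
Step: whichday[]
Result: Sunday
Step: pull[k='smili']
Result: lebop
Step: roll[n='228']
Result: 1952-10-16
Step: lodge[k='wuplub'; v='715']
Result: nil


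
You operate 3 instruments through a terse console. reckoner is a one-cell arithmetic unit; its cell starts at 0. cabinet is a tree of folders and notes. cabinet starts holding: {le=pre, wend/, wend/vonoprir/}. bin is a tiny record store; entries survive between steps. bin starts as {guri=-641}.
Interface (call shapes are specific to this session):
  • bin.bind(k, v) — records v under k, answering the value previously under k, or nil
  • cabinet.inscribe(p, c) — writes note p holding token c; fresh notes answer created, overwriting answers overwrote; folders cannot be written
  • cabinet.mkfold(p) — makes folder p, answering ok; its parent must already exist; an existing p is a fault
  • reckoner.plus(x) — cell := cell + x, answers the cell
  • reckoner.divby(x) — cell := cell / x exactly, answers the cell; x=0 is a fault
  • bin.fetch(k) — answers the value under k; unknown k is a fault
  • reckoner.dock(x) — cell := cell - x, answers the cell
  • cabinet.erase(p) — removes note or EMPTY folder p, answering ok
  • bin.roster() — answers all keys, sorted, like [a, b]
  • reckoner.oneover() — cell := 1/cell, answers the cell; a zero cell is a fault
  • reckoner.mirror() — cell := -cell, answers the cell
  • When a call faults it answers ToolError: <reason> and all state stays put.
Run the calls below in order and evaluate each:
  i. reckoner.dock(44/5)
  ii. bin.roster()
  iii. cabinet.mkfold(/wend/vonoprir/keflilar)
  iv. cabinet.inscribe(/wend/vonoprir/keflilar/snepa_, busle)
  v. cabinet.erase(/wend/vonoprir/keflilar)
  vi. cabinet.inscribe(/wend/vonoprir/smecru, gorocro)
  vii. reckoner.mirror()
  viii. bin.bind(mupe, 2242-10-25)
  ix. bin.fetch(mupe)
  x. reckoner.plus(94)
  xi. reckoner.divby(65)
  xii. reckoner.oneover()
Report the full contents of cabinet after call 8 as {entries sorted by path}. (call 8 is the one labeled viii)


Answer: {le=pre, wend/, wend/vonoprir/, wend/vonoprir/keflilar/, wend/vonoprir/keflilar/snepa_=busle, wend/vonoprir/smecru=gorocro}

Derivation:
$ reckoner.dock x→44/5
= -44/5
$ bin.roster
= [guri]
$ cabinet.mkfold p→/wend/vonoprir/keflilar
= ok
$ cabinet.inscribe p→/wend/vonoprir/keflilar/snepa_ c→busle
= created
$ cabinet.erase p→/wend/vonoprir/keflilar
= ToolError: not empty
$ cabinet.inscribe p→/wend/vonoprir/smecru c→gorocro
= created
$ reckoner.mirror
= 44/5
$ bin.bind k→mupe v→2242-10-25
= nil
$ bin.fetch k→mupe
= 2242-10-25
$ reckoner.plus x→94
= 514/5
$ reckoner.divby x→65
= 514/325
$ reckoner.oneover
= 325/514


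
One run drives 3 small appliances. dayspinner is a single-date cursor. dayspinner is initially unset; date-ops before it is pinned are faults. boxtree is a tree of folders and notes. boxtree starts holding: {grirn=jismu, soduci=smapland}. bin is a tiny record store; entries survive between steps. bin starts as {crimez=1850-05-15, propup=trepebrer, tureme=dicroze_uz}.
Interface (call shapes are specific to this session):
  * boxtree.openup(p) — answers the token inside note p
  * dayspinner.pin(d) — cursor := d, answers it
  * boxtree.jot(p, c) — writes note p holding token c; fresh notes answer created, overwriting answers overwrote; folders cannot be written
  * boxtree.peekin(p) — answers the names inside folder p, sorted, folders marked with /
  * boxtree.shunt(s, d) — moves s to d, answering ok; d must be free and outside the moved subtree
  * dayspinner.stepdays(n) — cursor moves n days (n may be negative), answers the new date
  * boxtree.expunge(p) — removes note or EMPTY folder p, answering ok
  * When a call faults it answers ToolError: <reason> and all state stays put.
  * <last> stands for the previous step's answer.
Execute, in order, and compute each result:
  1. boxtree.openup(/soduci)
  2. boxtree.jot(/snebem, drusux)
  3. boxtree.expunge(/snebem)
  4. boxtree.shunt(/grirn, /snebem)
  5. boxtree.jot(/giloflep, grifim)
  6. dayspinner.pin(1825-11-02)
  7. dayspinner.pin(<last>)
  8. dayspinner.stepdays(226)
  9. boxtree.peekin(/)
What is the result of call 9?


Answer: [giloflep, snebem, soduci]

Derivation:
~$ boxtree.openup p: /soduci
[out] smapland
~$ boxtree.jot p: /snebem c: drusux
[out] created
~$ boxtree.expunge p: /snebem
[out] ok
~$ boxtree.shunt s: /grirn d: /snebem
[out] ok
~$ boxtree.jot p: /giloflep c: grifim
[out] created
~$ dayspinner.pin d: 1825-11-02
[out] 1825-11-02
~$ dayspinner.pin d: <last>
[out] 1825-11-02
~$ dayspinner.stepdays n: 226
[out] 1826-06-16
~$ boxtree.peekin p: /
[out] [giloflep, snebem, soduci]


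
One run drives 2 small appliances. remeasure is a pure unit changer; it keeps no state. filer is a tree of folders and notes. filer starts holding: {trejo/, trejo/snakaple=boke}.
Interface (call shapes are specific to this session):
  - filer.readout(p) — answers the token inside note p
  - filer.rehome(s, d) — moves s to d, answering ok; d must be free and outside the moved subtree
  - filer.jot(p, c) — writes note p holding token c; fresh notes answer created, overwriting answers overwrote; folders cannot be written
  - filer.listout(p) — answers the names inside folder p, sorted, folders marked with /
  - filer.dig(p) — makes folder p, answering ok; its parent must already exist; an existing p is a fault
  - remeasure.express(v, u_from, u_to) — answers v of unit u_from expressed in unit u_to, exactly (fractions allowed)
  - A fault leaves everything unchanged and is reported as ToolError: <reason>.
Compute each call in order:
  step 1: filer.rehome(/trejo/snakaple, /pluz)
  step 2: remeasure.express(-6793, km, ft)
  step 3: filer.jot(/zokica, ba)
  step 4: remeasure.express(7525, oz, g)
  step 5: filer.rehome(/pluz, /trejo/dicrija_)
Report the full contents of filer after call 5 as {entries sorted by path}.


;; filer.rehome(s=/trejo/snakaple, d=/pluz) == ok
;; remeasure.express(v=-6793, u_from=km, u_to=ft) == -8491250000/381
;; filer.jot(p=/zokica, c=ba) == created
;; remeasure.express(v=7525, u_from=oz, u_to=g) == 13653130337/64000
;; filer.rehome(s=/pluz, d=/trejo/dicrija_) == ok

Answer: {trejo/, trejo/dicrija_=boke, zokica=ba}


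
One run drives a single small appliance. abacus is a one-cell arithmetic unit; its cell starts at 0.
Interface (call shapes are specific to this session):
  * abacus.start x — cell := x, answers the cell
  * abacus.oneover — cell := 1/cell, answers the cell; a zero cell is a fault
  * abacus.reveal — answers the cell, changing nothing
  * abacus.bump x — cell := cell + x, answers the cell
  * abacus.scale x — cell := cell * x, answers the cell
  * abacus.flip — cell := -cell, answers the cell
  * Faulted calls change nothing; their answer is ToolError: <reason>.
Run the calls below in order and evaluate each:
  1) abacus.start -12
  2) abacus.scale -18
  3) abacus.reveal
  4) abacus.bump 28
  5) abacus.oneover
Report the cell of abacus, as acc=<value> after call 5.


Answer: acc=1/244

Derivation:
;; 1. start(x→-12) == -12
;; 2. scale(x→-18) == 216
;; 3. reveal() == 216
;; 4. bump(x→28) == 244
;; 5. oneover() == 1/244


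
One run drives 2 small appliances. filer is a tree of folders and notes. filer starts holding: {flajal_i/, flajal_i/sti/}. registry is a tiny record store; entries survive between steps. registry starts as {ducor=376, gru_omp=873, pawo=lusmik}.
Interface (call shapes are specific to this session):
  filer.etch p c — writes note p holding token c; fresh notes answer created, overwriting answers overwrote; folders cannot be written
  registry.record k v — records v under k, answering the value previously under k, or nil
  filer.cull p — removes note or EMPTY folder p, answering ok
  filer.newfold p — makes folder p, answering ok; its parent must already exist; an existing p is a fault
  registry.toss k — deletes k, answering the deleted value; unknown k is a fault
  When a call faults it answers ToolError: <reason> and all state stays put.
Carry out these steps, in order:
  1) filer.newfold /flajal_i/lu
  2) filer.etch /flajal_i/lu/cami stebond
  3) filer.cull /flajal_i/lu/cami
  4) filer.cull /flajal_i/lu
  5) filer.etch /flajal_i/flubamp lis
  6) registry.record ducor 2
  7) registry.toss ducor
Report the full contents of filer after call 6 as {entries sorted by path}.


Answer: {flajal_i/, flajal_i/flubamp=lis, flajal_i/sti/}

Derivation:
-- newfold(p→/flajal_i/lu) == ok
-- etch(p→/flajal_i/lu/cami, c→stebond) == created
-- cull(p→/flajal_i/lu/cami) == ok
-- cull(p→/flajal_i/lu) == ok
-- etch(p→/flajal_i/flubamp, c→lis) == created
-- record(k→ducor, v→2) == 376
-- toss(k→ducor) == 2


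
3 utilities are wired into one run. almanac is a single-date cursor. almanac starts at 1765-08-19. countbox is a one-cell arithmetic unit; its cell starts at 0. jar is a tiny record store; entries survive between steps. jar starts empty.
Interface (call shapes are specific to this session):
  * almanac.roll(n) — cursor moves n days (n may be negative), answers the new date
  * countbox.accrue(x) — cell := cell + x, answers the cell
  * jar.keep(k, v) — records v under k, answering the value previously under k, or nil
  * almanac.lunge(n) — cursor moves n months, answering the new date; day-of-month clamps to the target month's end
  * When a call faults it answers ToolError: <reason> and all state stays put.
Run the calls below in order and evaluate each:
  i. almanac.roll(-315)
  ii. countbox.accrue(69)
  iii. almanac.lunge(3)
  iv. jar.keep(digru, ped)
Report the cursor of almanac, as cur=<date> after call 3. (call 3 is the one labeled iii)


-- 1. roll(-315) => 1764-10-08
-- 2. accrue(69) => 69
-- 3. lunge(3) => 1765-01-08
-- 4. keep(digru, ped) => nil

Answer: cur=1765-01-08


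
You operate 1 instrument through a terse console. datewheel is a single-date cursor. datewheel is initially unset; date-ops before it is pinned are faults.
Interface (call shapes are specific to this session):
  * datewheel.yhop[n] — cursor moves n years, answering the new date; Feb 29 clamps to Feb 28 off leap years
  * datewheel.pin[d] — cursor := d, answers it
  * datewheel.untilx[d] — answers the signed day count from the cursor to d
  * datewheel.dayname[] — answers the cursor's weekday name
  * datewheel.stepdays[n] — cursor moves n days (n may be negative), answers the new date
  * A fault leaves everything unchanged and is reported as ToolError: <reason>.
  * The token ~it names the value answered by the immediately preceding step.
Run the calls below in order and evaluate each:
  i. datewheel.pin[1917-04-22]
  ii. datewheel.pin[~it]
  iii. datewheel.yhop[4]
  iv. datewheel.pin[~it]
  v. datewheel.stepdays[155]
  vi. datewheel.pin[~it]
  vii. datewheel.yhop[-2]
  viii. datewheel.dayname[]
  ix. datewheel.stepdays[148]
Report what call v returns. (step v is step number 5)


Answer: 1921-09-24

Derivation:
==> pin(d: 1917-04-22)
<== 1917-04-22
==> pin(d: ~it)
<== 1917-04-22
==> yhop(n: 4)
<== 1921-04-22
==> pin(d: ~it)
<== 1921-04-22
==> stepdays(n: 155)
<== 1921-09-24
==> pin(d: ~it)
<== 1921-09-24
==> yhop(n: -2)
<== 1919-09-24
==> dayname()
<== Wednesday
==> stepdays(n: 148)
<== 1920-02-19


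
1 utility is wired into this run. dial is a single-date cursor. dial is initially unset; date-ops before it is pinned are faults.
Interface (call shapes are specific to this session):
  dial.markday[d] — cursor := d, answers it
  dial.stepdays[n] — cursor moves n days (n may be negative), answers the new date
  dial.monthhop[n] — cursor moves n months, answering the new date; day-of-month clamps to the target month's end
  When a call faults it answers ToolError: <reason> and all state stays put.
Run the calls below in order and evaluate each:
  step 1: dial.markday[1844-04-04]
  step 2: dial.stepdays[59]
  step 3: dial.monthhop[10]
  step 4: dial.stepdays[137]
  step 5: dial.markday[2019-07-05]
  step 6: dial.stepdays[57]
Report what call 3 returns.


Answer: 1845-04-02

Derivation:
! dial.markday(d=1844-04-04) == 1844-04-04
! dial.stepdays(n=59) == 1844-06-02
! dial.monthhop(n=10) == 1845-04-02
! dial.stepdays(n=137) == 1845-08-17
! dial.markday(d=2019-07-05) == 2019-07-05
! dial.stepdays(n=57) == 2019-08-31


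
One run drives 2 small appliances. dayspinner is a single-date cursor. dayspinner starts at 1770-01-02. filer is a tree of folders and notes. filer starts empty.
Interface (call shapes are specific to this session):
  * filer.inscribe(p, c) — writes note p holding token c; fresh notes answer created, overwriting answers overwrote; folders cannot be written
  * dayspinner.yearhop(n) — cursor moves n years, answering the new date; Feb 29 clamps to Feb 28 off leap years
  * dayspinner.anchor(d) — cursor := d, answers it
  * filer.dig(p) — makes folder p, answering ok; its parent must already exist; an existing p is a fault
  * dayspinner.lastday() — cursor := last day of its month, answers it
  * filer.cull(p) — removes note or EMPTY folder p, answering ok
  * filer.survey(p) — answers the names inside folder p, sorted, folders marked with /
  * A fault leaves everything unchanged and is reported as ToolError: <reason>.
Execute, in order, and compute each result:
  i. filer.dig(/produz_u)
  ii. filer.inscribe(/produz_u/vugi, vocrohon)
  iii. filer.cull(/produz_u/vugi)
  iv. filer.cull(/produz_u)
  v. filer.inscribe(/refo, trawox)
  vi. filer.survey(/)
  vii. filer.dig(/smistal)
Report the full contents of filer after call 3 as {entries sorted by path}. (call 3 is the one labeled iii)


-> filer.dig(p='/produz_u')
<- ok
-> filer.inscribe(p='/produz_u/vugi', c='vocrohon')
<- created
-> filer.cull(p='/produz_u/vugi')
<- ok
-> filer.cull(p='/produz_u')
<- ok
-> filer.inscribe(p='/refo', c='trawox')
<- created
-> filer.survey(p='/')
<- [refo]
-> filer.dig(p='/smistal')
<- ok

Answer: {produz_u/}


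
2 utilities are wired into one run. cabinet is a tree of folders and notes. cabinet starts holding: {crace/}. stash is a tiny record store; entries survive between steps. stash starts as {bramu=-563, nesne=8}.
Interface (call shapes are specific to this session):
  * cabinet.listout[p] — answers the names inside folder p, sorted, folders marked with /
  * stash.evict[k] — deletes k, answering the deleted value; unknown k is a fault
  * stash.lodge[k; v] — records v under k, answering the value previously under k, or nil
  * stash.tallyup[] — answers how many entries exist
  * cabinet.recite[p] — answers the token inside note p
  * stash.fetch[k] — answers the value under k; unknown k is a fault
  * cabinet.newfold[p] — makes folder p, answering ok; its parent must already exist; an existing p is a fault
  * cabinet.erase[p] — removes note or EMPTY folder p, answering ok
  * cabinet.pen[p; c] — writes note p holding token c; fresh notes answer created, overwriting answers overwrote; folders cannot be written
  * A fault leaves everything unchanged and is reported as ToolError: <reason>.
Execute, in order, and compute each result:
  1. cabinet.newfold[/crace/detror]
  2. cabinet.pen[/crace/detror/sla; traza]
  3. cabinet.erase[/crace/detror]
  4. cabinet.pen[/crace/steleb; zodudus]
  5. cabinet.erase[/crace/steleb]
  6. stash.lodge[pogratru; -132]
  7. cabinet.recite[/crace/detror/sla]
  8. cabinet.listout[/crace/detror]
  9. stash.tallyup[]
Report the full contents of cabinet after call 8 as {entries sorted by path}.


Answer: {crace/, crace/detror/, crace/detror/sla=traza}

Derivation:
% cabinet.newfold p→/crace/detror
[out] ok
% cabinet.pen p→/crace/detror/sla c→traza
[out] created
% cabinet.erase p→/crace/detror
[out] ToolError: not empty
% cabinet.pen p→/crace/steleb c→zodudus
[out] created
% cabinet.erase p→/crace/steleb
[out] ok
% stash.lodge k→pogratru v→-132
[out] nil
% cabinet.recite p→/crace/detror/sla
[out] traza
% cabinet.listout p→/crace/detror
[out] [sla]
% stash.tallyup
[out] 3


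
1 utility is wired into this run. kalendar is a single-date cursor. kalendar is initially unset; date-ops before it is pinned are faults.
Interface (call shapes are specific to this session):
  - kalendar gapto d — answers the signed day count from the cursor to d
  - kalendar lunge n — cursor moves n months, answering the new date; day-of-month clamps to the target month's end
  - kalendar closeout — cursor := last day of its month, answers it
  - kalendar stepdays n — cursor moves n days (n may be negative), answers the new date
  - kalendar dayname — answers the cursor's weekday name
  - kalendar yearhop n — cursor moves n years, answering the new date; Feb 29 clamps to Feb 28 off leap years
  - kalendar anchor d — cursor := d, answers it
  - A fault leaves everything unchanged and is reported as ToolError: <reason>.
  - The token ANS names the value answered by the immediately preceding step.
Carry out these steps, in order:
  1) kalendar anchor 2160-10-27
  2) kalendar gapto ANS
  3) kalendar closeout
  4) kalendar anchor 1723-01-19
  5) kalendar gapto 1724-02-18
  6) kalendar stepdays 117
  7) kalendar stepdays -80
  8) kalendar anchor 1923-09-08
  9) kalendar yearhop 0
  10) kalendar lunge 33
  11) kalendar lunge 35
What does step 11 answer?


-> kalendar anchor(2160-10-27)
<- 2160-10-27
-> kalendar gapto(ANS)
<- 0
-> kalendar closeout()
<- 2160-10-31
-> kalendar anchor(1723-01-19)
<- 1723-01-19
-> kalendar gapto(1724-02-18)
<- 395
-> kalendar stepdays(117)
<- 1723-05-16
-> kalendar stepdays(-80)
<- 1723-02-25
-> kalendar anchor(1923-09-08)
<- 1923-09-08
-> kalendar yearhop(0)
<- 1923-09-08
-> kalendar lunge(33)
<- 1926-06-08
-> kalendar lunge(35)
<- 1929-05-08

Answer: 1929-05-08


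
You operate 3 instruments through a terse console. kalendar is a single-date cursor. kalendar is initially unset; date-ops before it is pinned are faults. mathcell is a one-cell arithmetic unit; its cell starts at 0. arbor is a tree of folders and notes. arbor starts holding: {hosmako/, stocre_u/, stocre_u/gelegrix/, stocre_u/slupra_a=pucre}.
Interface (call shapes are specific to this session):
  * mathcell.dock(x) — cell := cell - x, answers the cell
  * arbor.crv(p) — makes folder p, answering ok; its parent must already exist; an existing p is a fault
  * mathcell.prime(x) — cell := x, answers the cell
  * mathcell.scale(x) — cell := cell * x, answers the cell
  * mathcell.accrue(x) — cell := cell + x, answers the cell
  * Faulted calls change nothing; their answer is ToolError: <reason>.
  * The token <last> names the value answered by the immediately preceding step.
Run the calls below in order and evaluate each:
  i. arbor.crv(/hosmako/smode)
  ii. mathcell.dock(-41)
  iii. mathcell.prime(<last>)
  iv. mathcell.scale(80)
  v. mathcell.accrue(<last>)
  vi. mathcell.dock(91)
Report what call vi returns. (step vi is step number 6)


;; arbor.crv(p→/hosmako/smode) == ok
;; mathcell.dock(x→-41) == 41
;; mathcell.prime(x→<last>) == 41
;; mathcell.scale(x→80) == 3280
;; mathcell.accrue(x→<last>) == 6560
;; mathcell.dock(x→91) == 6469

Answer: 6469


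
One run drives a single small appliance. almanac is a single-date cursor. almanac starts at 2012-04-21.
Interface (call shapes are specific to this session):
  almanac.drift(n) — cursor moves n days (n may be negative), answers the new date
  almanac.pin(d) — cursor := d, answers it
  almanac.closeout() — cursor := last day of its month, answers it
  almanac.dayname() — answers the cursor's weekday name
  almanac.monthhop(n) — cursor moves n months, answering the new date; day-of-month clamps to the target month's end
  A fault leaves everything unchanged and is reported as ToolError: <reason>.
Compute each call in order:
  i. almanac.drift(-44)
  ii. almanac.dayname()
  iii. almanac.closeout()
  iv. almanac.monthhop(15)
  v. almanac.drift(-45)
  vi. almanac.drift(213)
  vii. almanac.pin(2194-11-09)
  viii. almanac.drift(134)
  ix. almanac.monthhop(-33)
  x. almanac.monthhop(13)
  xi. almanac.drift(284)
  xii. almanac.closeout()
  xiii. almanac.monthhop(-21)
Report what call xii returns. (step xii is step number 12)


-> almanac.drift(-44)
<- 2012-03-08
-> almanac.dayname()
<- Thursday
-> almanac.closeout()
<- 2012-03-31
-> almanac.monthhop(15)
<- 2013-06-30
-> almanac.drift(-45)
<- 2013-05-16
-> almanac.drift(213)
<- 2013-12-15
-> almanac.pin(2194-11-09)
<- 2194-11-09
-> almanac.drift(134)
<- 2195-03-23
-> almanac.monthhop(-33)
<- 2192-06-23
-> almanac.monthhop(13)
<- 2193-07-23
-> almanac.drift(284)
<- 2194-05-03
-> almanac.closeout()
<- 2194-05-31
-> almanac.monthhop(-21)
<- 2192-08-31

Answer: 2194-05-31


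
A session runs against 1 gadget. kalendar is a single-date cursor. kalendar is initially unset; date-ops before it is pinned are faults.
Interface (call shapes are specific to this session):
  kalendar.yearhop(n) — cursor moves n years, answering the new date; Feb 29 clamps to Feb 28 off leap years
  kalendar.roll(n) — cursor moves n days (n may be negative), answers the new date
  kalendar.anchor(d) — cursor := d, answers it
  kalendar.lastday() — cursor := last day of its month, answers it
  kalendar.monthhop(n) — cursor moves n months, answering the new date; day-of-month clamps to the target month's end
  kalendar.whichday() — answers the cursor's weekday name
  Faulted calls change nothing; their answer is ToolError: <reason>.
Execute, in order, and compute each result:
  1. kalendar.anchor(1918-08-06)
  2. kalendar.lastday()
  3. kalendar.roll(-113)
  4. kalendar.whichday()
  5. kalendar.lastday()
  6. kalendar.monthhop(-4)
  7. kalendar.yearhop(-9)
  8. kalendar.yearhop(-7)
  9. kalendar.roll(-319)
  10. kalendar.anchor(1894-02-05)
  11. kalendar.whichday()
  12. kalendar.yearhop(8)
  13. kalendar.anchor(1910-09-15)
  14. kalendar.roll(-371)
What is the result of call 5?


Answer: 1918-05-31

Derivation:
! 1. anchor(d=1918-08-06) == 1918-08-06
! 2. lastday() == 1918-08-31
! 3. roll(n=-113) == 1918-05-10
! 4. whichday() == Friday
! 5. lastday() == 1918-05-31
! 6. monthhop(n=-4) == 1918-01-31
! 7. yearhop(n=-9) == 1909-01-31
! 8. yearhop(n=-7) == 1902-01-31
! 9. roll(n=-319) == 1901-03-18
! 10. anchor(d=1894-02-05) == 1894-02-05
! 11. whichday() == Monday
! 12. yearhop(n=8) == 1902-02-05
! 13. anchor(d=1910-09-15) == 1910-09-15
! 14. roll(n=-371) == 1909-09-09


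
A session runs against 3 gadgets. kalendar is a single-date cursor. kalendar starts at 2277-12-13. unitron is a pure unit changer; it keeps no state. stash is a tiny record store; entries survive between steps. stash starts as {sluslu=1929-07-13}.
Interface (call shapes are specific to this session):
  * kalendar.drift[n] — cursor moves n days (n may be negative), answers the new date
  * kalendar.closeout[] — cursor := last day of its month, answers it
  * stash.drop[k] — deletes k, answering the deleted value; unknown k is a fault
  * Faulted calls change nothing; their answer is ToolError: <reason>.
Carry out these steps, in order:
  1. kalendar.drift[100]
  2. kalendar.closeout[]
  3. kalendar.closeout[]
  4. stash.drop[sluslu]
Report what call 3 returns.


;; 1. kalendar.drift(n→100) == 2278-03-23
;; 2. kalendar.closeout() == 2278-03-31
;; 3. kalendar.closeout() == 2278-03-31
;; 4. stash.drop(k→sluslu) == 1929-07-13

Answer: 2278-03-31


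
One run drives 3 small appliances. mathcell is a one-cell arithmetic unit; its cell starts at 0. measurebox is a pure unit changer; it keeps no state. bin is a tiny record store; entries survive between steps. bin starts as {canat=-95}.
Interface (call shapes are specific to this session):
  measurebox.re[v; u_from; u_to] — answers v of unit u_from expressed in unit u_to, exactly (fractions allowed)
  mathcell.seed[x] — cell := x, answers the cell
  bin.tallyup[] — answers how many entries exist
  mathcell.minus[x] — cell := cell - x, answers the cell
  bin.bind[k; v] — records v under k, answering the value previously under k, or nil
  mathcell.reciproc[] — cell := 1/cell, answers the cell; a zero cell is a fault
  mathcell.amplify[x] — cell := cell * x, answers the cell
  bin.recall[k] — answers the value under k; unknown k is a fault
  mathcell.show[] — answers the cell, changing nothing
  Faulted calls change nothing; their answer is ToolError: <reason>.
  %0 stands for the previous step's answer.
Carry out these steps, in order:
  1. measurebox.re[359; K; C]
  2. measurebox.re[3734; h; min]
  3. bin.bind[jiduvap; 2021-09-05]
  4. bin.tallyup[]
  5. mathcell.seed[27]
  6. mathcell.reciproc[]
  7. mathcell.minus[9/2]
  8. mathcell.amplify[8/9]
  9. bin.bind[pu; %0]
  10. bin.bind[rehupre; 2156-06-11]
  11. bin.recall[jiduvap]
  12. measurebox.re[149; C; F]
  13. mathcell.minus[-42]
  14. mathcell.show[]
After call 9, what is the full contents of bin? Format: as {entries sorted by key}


>>> measurebox.re v='359' u_from='K' u_to='C'
= 1717/20
>>> measurebox.re v='3734' u_from='h' u_to='min'
= 224040
>>> bin.bind k='jiduvap' v='2021-09-05'
= nil
>>> bin.tallyup
= 2
>>> mathcell.seed x='27'
= 27
>>> mathcell.reciproc
= 1/27
>>> mathcell.minus x='9/2'
= -241/54
>>> mathcell.amplify x='8/9'
= -964/243
>>> bin.bind k='pu' v='%0'
= nil
>>> bin.bind k='rehupre' v='2156-06-11'
= nil
>>> bin.recall k='jiduvap'
= 2021-09-05
>>> measurebox.re v='149' u_from='C' u_to='F'
= 1501/5
>>> mathcell.minus x='-42'
= 9242/243
>>> mathcell.show
= 9242/243

Answer: {canat=-95, jiduvap=2021-09-05, pu=-964/243}
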